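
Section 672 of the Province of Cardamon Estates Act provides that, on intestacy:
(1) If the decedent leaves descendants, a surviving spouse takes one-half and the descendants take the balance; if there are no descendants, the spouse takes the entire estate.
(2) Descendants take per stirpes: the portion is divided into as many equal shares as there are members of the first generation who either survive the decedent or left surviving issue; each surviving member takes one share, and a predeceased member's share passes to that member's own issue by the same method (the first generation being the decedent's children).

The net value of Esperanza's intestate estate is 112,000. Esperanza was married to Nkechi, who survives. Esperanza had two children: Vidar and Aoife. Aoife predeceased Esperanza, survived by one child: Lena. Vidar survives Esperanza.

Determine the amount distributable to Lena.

Lena receives 28,000.

Nkechi takes one-half of 112,000 = 56,000. The remaining 56,000 passes to the descendants.
The descendants' portion (56,000) is divided into 2 shares of 28,000: Vidar takes 28,000; Aoife's 28,000 share passes to Aoife's issue.
Aoife's share (28,000) passes entirely to Lena.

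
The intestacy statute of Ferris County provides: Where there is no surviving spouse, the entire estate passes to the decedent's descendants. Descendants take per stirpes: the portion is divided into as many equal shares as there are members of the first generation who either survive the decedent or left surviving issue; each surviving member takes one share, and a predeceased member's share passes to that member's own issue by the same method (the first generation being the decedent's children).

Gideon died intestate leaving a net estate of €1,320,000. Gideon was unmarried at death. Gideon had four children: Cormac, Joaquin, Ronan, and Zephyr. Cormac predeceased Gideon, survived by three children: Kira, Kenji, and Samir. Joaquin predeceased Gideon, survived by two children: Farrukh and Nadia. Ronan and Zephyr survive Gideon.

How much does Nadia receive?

The entire €1,320,000 passes to the descendants.
That amount (€1,320,000) is divided into 4 shares of €330,000: Ronan and Zephyr each take €330,000; Cormac's €330,000 share passes to Cormac's issue; Joaquin's €330,000 share passes to Joaquin's issue.
Cormac's share (€330,000) is divided into 3 shares of €110,000: Kira, Kenji, and Samir each take €110,000.
Joaquin's share (€330,000) is divided into 2 shares of €165,000: Farrukh and Nadia each take €165,000.

Nadia receives €165,000.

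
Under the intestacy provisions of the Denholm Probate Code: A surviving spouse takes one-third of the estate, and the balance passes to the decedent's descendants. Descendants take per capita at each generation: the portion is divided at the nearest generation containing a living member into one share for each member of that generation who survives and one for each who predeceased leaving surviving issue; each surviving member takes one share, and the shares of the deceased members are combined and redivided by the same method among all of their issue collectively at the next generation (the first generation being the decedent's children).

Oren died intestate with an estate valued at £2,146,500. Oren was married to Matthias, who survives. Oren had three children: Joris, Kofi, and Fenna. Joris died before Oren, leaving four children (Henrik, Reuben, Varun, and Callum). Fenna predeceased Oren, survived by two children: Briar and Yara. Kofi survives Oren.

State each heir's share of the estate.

Matthias takes one-third of £2,146,500 = £715,500. The remaining £1,431,000 passes to the descendants.
The descendants' portion (£1,431,000) is divided at the children's generation into 3 shares of £477,000. Kofi takes £477,000. The 2 shares of the deceased (Joris and Fenna) are combined into a pool of £954,000.
That pool (£954,000) is divided at the grandchildren's generation equally among Henrik, Reuben, Varun, Callum, Briar, and Yara: £159,000 each.

Matthias: £715,500; Henrik: £159,000; Reuben: £159,000; Varun: £159,000; Callum: £159,000; Kofi: £477,000; Briar: £159,000; Yara: £159,000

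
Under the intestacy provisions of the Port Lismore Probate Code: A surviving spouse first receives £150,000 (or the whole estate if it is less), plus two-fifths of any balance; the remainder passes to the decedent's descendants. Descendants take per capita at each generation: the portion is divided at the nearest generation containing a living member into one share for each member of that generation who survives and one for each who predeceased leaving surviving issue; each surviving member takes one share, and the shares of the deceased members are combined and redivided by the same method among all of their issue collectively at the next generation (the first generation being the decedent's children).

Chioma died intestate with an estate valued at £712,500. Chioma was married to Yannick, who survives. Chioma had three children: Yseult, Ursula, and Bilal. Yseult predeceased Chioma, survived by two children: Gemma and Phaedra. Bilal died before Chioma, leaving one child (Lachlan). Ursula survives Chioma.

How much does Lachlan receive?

Yannick first takes £150,000, leaving a balance of £562,500. Yannick then takes two-fifths of the balance (£225,000), for a total of £375,000. The remaining £337,500 passes to the descendants.
The descendants' portion (£337,500) is divided at the children's generation into 3 shares of £112,500. Ursula takes £112,500. The 2 shares of the deceased (Yseult and Bilal) are combined into a pool of £225,000.
That pool (£225,000) is divided at the grandchildren's generation equally among Gemma, Phaedra, and Lachlan: £75,000 each.

Lachlan receives £75,000.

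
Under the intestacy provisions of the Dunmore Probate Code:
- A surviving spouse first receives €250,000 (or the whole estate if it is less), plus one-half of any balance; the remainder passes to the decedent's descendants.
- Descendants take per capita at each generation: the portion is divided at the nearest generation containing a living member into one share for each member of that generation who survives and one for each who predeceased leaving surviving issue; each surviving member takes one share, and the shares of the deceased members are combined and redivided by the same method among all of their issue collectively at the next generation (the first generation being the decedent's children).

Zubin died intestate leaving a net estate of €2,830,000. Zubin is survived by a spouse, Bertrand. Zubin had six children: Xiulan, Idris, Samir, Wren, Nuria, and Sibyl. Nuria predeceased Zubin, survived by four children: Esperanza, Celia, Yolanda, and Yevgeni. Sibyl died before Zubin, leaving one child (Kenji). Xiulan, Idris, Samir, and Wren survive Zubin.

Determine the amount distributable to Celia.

Celia receives €86,000.

Bertrand first takes €250,000, leaving a balance of €2,580,000. Bertrand then takes one-half of the balance (€1,290,000), for a total of €1,540,000. The remaining €1,290,000 passes to the descendants.
The descendants' portion (€1,290,000) is divided at the children's generation into 6 shares of €215,000. Xiulan, Idris, Samir, and Wren each take €215,000. The 2 shares of the deceased (Nuria and Sibyl) are combined into a pool of €430,000.
That pool (€430,000) is divided at the grandchildren's generation equally among Esperanza, Celia, Yolanda, Yevgeni, and Kenji: €86,000 each.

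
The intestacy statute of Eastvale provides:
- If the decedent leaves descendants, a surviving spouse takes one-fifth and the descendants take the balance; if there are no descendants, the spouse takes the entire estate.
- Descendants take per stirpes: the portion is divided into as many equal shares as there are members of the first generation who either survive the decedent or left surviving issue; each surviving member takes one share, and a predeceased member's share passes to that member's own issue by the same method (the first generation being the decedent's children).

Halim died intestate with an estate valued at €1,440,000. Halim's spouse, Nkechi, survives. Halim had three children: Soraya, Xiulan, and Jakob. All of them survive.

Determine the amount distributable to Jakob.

Nkechi takes one-fifth of €1,440,000 = €288,000. The remaining €1,152,000 passes to the descendants.
The descendants' portion (€1,152,000) is divided into 3 shares of €384,000: Soraya, Xiulan, and Jakob each take €384,000.

Jakob receives €384,000.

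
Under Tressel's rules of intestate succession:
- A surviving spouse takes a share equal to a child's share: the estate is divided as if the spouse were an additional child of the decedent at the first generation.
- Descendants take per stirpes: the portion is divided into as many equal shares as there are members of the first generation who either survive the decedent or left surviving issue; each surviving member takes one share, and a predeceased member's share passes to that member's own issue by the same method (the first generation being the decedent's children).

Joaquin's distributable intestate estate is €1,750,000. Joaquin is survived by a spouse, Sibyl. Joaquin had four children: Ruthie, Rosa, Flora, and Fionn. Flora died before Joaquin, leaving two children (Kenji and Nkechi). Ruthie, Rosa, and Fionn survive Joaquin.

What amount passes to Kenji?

Kenji receives €175,000.

The spouse counts as an additional share at the children's level, so there are 5 primary shares of €350,000. Sibyl takes one such share (€350,000).
The children's combined portion (€1,400,000) is divided into 4 shares of €350,000: Ruthie, Rosa, and Fionn each take €350,000; Flora's €350,000 share passes to Flora's issue.
Flora's share (€350,000) is divided into 2 shares of €175,000: Kenji and Nkechi each take €175,000.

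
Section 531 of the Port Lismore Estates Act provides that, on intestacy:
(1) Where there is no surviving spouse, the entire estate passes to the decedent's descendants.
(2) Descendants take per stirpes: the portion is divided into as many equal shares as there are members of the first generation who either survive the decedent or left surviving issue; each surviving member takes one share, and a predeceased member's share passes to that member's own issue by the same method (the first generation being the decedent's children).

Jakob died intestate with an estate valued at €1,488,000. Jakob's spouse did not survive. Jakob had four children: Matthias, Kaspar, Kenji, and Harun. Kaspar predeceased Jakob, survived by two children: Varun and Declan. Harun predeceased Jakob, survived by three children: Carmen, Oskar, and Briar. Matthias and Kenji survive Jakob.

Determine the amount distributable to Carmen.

The entire €1,488,000 passes to the descendants.
That amount (€1,488,000) is divided into 4 shares of €372,000: Matthias and Kenji each take €372,000; Kaspar's €372,000 share passes to Kaspar's issue; Harun's €372,000 share passes to Harun's issue.
Kaspar's share (€372,000) is divided into 2 shares of €186,000: Varun and Declan each take €186,000.
Harun's share (€372,000) is divided into 3 shares of €124,000: Carmen, Oskar, and Briar each take €124,000.

Carmen receives €124,000.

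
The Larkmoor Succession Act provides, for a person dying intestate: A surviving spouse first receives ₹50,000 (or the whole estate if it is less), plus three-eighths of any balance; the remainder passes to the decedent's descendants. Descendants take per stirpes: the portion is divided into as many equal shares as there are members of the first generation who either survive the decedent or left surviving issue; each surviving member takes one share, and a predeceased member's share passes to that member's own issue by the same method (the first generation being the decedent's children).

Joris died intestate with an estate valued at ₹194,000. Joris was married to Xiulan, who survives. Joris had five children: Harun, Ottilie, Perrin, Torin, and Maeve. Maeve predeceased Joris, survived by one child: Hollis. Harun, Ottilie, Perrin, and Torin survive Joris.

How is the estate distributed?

Xiulan: ₹104,000; Harun: ₹18,000; Ottilie: ₹18,000; Perrin: ₹18,000; Torin: ₹18,000; Hollis: ₹18,000

Xiulan first takes ₹50,000, leaving a balance of ₹144,000. Xiulan then takes three-eighths of the balance (₹54,000), for a total of ₹104,000. The remaining ₹90,000 passes to the descendants.
The descendants' portion (₹90,000) is divided into 5 shares of ₹18,000: Harun, Ottilie, Perrin, and Torin each take ₹18,000; Maeve's ₹18,000 share passes to Maeve's issue.
Maeve's share (₹18,000) passes entirely to Hollis.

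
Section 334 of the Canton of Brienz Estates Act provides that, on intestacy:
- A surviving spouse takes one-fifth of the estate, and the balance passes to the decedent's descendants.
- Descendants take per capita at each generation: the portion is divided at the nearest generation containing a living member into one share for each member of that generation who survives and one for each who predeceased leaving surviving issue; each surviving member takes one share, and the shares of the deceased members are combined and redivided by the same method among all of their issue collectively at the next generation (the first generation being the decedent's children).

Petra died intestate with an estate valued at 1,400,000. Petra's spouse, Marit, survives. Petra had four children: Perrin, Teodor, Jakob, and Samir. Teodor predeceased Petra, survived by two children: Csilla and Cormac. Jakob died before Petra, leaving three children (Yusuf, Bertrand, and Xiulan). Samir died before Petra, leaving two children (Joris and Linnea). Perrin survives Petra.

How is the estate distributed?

Marit takes one-fifth of 1,400,000 = 280,000. The remaining 1,120,000 passes to the descendants.
The descendants' portion (1,120,000) is divided at the children's generation into 4 shares of 280,000. Perrin takes 280,000. The 3 shares of the deceased (Teodor, Jakob, and Samir) are combined into a pool of 840,000.
That pool (840,000) is divided at the grandchildren's generation equally among Csilla, Cormac, Yusuf, Bertrand, Xiulan, Joris, and Linnea: 120,000 each.

Marit: 280,000; Perrin: 280,000; Csilla: 120,000; Cormac: 120,000; Yusuf: 120,000; Bertrand: 120,000; Xiulan: 120,000; Joris: 120,000; Linnea: 120,000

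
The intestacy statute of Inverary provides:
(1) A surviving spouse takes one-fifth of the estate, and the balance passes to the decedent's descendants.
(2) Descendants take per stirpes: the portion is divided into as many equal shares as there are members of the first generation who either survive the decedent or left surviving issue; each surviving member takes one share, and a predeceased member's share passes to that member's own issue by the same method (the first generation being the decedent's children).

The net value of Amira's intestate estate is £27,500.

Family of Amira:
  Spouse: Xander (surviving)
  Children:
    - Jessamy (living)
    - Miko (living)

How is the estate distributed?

Xander: £5,500; Jessamy: £11,000; Miko: £11,000

Xander takes one-fifth of £27,500 = £5,500. The remaining £22,000 passes to the descendants.
The descendants' portion (£22,000) is divided into 2 shares of £11,000: Jessamy and Miko each take £11,000.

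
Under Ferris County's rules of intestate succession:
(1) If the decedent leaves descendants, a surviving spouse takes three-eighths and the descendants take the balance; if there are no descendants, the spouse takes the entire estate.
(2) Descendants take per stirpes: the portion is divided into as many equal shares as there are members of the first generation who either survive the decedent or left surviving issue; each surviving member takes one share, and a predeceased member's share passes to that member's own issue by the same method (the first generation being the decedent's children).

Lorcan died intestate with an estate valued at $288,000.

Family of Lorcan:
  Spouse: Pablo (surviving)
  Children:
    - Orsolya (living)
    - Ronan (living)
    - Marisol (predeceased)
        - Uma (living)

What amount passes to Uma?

Pablo takes three-eighths of $288,000 = $108,000. The remaining $180,000 passes to the descendants.
The descendants' portion ($180,000) is divided into 3 shares of $60,000: Orsolya and Ronan each take $60,000; Marisol's $60,000 share passes to Marisol's issue.
Marisol's share ($60,000) passes entirely to Uma.

Uma receives $60,000.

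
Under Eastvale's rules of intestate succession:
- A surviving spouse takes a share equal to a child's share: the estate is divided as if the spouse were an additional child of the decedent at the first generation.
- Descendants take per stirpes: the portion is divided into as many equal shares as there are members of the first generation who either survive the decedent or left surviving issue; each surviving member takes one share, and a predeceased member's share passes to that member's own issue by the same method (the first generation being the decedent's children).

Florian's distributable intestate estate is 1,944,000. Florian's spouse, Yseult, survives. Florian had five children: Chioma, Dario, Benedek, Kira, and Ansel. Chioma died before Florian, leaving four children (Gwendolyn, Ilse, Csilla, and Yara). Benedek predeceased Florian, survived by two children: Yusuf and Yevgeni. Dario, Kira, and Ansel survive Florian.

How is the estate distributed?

The spouse counts as an additional share at the children's level, so there are 6 primary shares of 324,000. Yseult takes one such share (324,000).
The children's combined portion (1,620,000) is divided into 5 shares of 324,000: Dario, Kira, and Ansel each take 324,000; Chioma's 324,000 share passes to Chioma's issue; Benedek's 324,000 share passes to Benedek's issue.
Chioma's share (324,000) is divided into 4 shares of 81,000: Gwendolyn, Ilse, Csilla, and Yara each take 81,000.
Benedek's share (324,000) is divided into 2 shares of 162,000: Yusuf and Yevgeni each take 162,000.

Yseult: 324,000; Gwendolyn: 81,000; Ilse: 81,000; Csilla: 81,000; Yara: 81,000; Dario: 324,000; Yusuf: 162,000; Yevgeni: 162,000; Kira: 324,000; Ansel: 324,000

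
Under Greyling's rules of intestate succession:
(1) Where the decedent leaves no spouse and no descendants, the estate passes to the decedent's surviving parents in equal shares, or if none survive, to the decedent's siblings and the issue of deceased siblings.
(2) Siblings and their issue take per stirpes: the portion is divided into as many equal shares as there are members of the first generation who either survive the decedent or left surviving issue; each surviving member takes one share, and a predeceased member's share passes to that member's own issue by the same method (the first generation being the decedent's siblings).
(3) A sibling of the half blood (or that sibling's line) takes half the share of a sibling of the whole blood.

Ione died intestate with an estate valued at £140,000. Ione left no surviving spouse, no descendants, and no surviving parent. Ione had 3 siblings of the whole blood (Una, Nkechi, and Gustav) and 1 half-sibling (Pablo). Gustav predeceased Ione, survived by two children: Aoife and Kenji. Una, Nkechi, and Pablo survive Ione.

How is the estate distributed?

Una: £40,000; Nkechi: £40,000; Aoife: £20,000; Kenji: £20,000; Pablo: £20,000

The entire £140,000 passes to the siblings and their issue.
Counting each half-blood sibling's line as half a unit, there are 7/2 units in £140,000, so one unit is £40,000. Whole-blood lines (Una, Nkechi, and Gustav) take £40,000 each; half-blood lines (Pablo) take £20,000 each.
Gustav's share (£40,000) is divided into 2 shares of £20,000: Aoife and Kenji each take £20,000.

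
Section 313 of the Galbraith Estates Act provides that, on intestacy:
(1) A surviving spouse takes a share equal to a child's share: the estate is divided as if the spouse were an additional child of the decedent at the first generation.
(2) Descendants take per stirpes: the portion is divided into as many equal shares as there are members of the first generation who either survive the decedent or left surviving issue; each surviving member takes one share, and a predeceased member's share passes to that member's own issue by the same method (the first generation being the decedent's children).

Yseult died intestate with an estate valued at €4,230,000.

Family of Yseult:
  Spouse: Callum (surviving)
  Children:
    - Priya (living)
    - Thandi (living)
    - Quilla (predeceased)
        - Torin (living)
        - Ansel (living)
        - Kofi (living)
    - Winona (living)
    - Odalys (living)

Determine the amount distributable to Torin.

Torin receives €235,000.

The spouse counts as an additional share at the children's level, so there are 6 primary shares of €705,000. Callum takes one such share (€705,000).
The children's combined portion (€3,525,000) is divided into 5 shares of €705,000: Priya, Thandi, Winona, and Odalys each take €705,000; Quilla's €705,000 share passes to Quilla's issue.
Quilla's share (€705,000) is divided into 3 shares of €235,000: Torin, Ansel, and Kofi each take €235,000.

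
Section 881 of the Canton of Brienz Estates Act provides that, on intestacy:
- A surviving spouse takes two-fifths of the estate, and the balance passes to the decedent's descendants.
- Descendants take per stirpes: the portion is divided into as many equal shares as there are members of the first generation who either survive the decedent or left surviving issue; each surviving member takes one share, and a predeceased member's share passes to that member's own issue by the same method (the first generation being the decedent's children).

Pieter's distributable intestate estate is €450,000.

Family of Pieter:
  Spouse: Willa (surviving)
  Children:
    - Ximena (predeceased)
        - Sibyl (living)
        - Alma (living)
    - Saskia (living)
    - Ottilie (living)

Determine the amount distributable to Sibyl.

Willa takes two-fifths of €450,000 = €180,000. The remaining €270,000 passes to the descendants.
The descendants' portion (€270,000) is divided into 3 shares of €90,000: Saskia and Ottilie each take €90,000; Ximena's €90,000 share passes to Ximena's issue.
Ximena's share (€90,000) is divided into 2 shares of €45,000: Sibyl and Alma each take €45,000.

Sibyl receives €45,000.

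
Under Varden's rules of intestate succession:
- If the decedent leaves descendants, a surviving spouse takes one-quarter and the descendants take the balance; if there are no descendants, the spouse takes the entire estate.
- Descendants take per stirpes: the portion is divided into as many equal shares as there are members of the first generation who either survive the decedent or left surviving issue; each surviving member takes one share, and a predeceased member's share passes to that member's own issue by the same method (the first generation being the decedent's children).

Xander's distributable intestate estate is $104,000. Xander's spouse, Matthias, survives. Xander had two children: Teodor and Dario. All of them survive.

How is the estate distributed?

Matthias: $26,000; Teodor: $39,000; Dario: $39,000

Matthias takes one-quarter of $104,000 = $26,000. The remaining $78,000 passes to the descendants.
The descendants' portion ($78,000) is divided into 2 shares of $39,000: Teodor and Dario each take $39,000.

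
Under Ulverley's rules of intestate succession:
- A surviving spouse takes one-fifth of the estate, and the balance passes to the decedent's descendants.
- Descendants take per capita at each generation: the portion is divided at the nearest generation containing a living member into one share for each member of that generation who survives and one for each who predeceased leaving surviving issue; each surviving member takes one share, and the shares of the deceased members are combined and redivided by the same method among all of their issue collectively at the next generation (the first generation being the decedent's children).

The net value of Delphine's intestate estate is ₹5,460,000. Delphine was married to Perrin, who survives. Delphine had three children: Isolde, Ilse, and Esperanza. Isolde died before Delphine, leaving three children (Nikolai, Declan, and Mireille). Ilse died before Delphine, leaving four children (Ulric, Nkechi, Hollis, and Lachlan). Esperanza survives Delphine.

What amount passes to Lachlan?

Perrin takes one-fifth of ₹5,460,000 = ₹1,092,000. The remaining ₹4,368,000 passes to the descendants.
The descendants' portion (₹4,368,000) is divided at the children's generation into 3 shares of ₹1,456,000. Esperanza takes ₹1,456,000. The 2 shares of the deceased (Isolde and Ilse) are combined into a pool of ₹2,912,000.
That pool (₹2,912,000) is divided at the grandchildren's generation equally among Nikolai, Declan, Mireille, Ulric, Nkechi, Hollis, and Lachlan: ₹416,000 each.

Lachlan receives ₹416,000.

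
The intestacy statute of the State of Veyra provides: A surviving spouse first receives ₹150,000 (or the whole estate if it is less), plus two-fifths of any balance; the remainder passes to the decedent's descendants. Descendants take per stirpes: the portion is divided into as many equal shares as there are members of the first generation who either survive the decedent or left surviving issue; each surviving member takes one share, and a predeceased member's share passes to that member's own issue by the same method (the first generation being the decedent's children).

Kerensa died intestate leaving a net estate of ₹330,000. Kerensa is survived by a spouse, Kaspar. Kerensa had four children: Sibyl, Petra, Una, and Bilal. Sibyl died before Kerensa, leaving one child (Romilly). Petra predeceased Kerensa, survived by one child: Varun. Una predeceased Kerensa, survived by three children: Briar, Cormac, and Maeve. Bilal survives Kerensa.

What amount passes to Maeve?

Maeve receives ₹9,000.

Kaspar first takes ₹150,000, leaving a balance of ₹180,000. Kaspar then takes two-fifths of the balance (₹72,000), for a total of ₹222,000. The remaining ₹108,000 passes to the descendants.
The descendants' portion (₹108,000) is divided into 4 shares of ₹27,000: Bilal takes ₹27,000; Sibyl's ₹27,000 share passes to Sibyl's issue; Petra's ₹27,000 share passes to Petra's issue; Una's ₹27,000 share passes to Una's issue.
Sibyl's share (₹27,000) passes entirely to Romilly.
Petra's share (₹27,000) passes entirely to Varun.
Una's share (₹27,000) is divided into 3 shares of ₹9,000: Briar, Cormac, and Maeve each take ₹9,000.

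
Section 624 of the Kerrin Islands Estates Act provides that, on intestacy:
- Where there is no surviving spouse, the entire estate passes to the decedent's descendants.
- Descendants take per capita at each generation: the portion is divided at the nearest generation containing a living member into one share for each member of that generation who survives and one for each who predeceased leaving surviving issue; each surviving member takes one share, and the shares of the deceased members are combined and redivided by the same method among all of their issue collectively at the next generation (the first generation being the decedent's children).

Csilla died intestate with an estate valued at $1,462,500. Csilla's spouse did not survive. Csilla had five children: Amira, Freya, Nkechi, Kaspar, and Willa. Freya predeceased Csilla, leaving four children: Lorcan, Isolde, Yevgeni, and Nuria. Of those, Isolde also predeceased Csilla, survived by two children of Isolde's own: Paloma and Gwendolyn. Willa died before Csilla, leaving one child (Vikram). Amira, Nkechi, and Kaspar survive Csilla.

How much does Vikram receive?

Vikram receives $117,000.

The entire $1,462,500 passes to the descendants.
That amount ($1,462,500) is divided at the children's generation into 5 shares of $292,500. Amira, Nkechi, and Kaspar each take $292,500. The 2 shares of the deceased (Freya and Willa) are combined into a pool of $585,000.
That pool ($585,000) is divided at the grandchildren's generation into 5 shares of $117,000. Lorcan, Yevgeni, Nuria, and Vikram each take $117,000. The remaining share for the deceased Isolde ($117,000) is carried to the next generation.
That pool ($117,000) is divided at the great-grandchildren's generation equally among Paloma and Gwendolyn: $58,500 each.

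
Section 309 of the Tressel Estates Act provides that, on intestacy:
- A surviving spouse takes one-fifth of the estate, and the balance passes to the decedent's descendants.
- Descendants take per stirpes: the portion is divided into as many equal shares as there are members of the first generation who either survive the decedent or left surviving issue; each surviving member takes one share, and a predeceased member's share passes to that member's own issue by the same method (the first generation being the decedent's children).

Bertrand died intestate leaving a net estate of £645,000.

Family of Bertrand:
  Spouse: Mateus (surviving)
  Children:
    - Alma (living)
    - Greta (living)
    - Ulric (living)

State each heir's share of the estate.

Mateus takes one-fifth of £645,000 = £129,000. The remaining £516,000 passes to the descendants.
The descendants' portion (£516,000) is divided into 3 shares of £172,000: Alma, Greta, and Ulric each take £172,000.

Mateus: £129,000; Alma: £172,000; Greta: £172,000; Ulric: £172,000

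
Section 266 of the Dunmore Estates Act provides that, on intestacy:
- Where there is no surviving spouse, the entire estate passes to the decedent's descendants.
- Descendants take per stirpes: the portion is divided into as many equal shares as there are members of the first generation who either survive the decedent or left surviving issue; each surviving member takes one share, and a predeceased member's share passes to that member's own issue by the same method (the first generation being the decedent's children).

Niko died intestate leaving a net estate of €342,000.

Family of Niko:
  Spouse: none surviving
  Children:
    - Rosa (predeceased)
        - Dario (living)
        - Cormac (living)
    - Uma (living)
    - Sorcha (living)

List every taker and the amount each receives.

Dario: €57,000; Cormac: €57,000; Uma: €114,000; Sorcha: €114,000

The entire €342,000 passes to the descendants.
That amount (€342,000) is divided into 3 shares of €114,000: Uma and Sorcha each take €114,000; Rosa's €114,000 share passes to Rosa's issue.
Rosa's share (€114,000) is divided into 2 shares of €57,000: Dario and Cormac each take €57,000.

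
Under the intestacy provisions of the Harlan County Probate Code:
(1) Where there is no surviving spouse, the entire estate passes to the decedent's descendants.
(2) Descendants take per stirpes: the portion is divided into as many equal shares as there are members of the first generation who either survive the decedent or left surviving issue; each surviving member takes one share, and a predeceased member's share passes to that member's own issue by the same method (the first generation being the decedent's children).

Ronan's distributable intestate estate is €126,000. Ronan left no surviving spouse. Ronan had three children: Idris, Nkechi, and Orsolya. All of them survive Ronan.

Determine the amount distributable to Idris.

Idris receives €42,000.

The entire €126,000 passes to the descendants.
That amount (€126,000) is divided into 3 shares of €42,000: Idris, Nkechi, and Orsolya each take €42,000.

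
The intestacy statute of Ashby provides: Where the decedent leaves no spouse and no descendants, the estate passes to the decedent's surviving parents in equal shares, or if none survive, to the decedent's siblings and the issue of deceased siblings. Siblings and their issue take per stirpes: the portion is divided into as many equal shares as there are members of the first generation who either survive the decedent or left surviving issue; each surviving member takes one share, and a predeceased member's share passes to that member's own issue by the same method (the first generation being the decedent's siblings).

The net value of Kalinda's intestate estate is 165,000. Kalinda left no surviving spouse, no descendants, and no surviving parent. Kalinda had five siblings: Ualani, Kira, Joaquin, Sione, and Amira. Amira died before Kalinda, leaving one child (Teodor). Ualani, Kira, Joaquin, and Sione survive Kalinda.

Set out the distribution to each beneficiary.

Ualani: 33,000; Kira: 33,000; Joaquin: 33,000; Sione: 33,000; Teodor: 33,000

The entire 165,000 passes to the siblings and their issue.
That amount (165,000) is divided into 5 shares of 33,000: Ualani, Kira, Joaquin, and Sione each take 33,000; Amira's 33,000 share passes to Amira's issue.
Amira's share (33,000) passes entirely to Teodor.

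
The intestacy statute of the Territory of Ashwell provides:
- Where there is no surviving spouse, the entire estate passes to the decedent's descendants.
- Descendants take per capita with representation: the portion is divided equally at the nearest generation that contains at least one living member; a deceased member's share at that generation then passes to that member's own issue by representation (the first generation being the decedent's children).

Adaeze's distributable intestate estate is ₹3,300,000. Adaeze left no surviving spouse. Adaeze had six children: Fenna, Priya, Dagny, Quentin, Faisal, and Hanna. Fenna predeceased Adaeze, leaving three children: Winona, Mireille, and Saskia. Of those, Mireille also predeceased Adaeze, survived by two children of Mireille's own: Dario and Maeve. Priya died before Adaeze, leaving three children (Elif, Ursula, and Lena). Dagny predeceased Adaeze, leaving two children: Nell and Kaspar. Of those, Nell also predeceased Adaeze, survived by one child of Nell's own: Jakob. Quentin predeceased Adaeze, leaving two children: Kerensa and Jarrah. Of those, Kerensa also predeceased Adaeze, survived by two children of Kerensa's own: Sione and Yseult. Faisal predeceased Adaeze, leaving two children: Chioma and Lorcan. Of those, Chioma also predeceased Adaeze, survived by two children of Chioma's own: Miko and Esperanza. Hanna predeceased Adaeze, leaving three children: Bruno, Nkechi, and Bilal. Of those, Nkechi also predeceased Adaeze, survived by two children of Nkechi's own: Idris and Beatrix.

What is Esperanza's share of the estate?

Esperanza receives ₹110,000.

The entire ₹3,300,000 passes to the descendants.
No child survives, so the initial division is made at the grandchildren's generation.
That amount (₹3,300,000) is divided into 15 shares of ₹220,000: Winona, Saskia, Elif, Ursula, Lena, Kaspar, Jarrah, Lorcan, Bruno, and Bilal each take ₹220,000; Mireille's ₹220,000 share passes to Mireille's issue; Nell's ₹220,000 share passes to Nell's issue; Kerensa's ₹220,000 share passes to Kerensa's issue; Chioma's ₹220,000 share passes to Chioma's issue; Nkechi's ₹220,000 share passes to Nkechi's issue.
Mireille's share (₹220,000) is divided into 2 shares of ₹110,000: Dario and Maeve each take ₹110,000.
Nell's share (₹220,000) passes entirely to Jakob.
Kerensa's share (₹220,000) is divided into 2 shares of ₹110,000: Sione and Yseult each take ₹110,000.
Chioma's share (₹220,000) is divided into 2 shares of ₹110,000: Miko and Esperanza each take ₹110,000.
Nkechi's share (₹220,000) is divided into 2 shares of ₹110,000: Idris and Beatrix each take ₹110,000.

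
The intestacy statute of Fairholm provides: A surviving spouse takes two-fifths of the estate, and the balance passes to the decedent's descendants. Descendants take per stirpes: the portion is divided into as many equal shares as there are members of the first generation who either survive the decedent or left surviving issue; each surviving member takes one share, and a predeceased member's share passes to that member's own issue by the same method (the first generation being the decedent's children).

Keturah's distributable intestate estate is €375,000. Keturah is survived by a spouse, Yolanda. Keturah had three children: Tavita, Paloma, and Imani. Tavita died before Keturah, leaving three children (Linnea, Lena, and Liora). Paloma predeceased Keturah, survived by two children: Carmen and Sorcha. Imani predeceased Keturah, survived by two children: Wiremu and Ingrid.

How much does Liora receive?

Liora receives €25,000.

Yolanda takes two-fifths of €375,000 = €150,000. The remaining €225,000 passes to the descendants.
The descendants' portion (€225,000) is divided into 3 shares of €75,000: Tavita's €75,000 share passes to Tavita's issue; Paloma's €75,000 share passes to Paloma's issue; Imani's €75,000 share passes to Imani's issue.
Tavita's share (€75,000) is divided into 3 shares of €25,000: Linnea, Lena, and Liora each take €25,000.
Paloma's share (€75,000) is divided into 2 shares of €37,500: Carmen and Sorcha each take €37,500.
Imani's share (€75,000) is divided into 2 shares of €37,500: Wiremu and Ingrid each take €37,500.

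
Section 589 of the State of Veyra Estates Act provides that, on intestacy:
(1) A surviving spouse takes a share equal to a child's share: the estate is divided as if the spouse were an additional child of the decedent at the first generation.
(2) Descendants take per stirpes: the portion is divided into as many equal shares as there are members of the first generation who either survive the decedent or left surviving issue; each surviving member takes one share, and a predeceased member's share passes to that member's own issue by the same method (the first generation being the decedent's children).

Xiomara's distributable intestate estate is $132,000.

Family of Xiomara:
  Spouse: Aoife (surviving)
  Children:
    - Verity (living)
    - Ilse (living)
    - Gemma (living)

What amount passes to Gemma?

Gemma receives $33,000.

The spouse counts as an additional share at the children's level, so there are 4 primary shares of $33,000. Aoife takes one such share ($33,000).
The children's combined portion ($99,000) is divided into 3 shares of $33,000: Verity, Ilse, and Gemma each take $33,000.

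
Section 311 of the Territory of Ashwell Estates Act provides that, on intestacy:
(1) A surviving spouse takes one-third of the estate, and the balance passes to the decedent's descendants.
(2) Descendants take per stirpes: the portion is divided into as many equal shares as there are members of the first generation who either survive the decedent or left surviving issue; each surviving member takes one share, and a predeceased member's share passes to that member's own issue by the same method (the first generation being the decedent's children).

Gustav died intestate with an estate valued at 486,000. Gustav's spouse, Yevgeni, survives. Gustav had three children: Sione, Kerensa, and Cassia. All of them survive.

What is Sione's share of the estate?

Sione receives 108,000.

Yevgeni takes one-third of 486,000 = 162,000. The remaining 324,000 passes to the descendants.
The descendants' portion (324,000) is divided into 3 shares of 108,000: Sione, Kerensa, and Cassia each take 108,000.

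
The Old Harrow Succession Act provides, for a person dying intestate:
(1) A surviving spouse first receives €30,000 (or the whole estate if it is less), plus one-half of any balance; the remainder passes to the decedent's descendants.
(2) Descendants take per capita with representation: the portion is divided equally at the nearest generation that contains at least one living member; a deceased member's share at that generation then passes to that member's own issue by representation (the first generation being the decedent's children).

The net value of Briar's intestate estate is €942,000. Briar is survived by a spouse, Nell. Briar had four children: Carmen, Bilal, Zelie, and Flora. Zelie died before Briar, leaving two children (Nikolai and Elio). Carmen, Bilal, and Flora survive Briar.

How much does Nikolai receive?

Nikolai receives €57,000.

Nell first takes €30,000, leaving a balance of €912,000. Nell then takes one-half of the balance (€456,000), for a total of €486,000. The remaining €456,000 passes to the descendants.
The descendants' portion (€456,000) is divided into 4 shares of €114,000: Carmen, Bilal, and Flora each take €114,000; Zelie's €114,000 share passes to Zelie's issue.
Zelie's share (€114,000) is divided into 2 shares of €57,000: Nikolai and Elio each take €57,000.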